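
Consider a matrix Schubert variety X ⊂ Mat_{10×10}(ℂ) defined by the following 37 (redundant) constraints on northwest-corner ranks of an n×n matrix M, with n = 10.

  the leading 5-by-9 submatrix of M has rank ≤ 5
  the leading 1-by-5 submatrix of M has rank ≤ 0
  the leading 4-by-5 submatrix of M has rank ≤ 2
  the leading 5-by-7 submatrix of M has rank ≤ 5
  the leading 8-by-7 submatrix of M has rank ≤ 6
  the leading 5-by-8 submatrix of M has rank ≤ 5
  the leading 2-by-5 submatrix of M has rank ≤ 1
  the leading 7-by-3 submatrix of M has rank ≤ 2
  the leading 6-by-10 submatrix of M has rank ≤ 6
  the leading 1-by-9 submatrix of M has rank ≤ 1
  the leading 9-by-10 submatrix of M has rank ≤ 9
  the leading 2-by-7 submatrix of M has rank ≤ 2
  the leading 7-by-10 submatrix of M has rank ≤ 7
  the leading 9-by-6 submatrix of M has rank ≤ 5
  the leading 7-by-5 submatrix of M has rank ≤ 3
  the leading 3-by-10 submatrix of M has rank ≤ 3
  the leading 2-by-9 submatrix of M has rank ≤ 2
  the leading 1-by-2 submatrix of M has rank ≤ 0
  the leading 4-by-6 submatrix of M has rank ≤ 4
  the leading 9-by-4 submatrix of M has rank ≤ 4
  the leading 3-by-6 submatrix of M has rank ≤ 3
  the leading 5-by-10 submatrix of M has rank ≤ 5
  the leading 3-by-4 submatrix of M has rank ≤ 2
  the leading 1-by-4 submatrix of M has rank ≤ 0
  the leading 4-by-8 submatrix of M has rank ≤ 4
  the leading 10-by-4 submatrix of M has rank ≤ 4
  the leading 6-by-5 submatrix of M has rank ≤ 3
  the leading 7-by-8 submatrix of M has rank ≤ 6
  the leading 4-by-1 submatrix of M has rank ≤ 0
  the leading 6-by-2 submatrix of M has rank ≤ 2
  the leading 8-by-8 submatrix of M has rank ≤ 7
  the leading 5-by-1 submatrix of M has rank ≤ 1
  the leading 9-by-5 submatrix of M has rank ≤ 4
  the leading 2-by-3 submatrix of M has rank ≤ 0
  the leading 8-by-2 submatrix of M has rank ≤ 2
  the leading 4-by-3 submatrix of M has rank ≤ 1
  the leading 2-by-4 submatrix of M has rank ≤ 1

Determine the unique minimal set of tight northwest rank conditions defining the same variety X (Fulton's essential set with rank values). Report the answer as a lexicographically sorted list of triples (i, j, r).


Propagating the 37 rank bounds to every northwest block:

  row 1: 0 | 0 | 0 | 0 | 0 | 1 | 1 | 1 | 1 | 1
  row 2: 0 | 0 | 0 | 1 | 1 | 2 | 2 | 2 | 2 | 2
  row 3: 0 | 1 | 1 | 2 | 2 | 3 | 3 | 3 | 3 | 3
  row 4: 0 | 1 | 1 | 2 | 2 | 3 | 4 | 4 | 4 | 4
  row 5: 1 | 2 | 2 | 3 | 3 | 4 | 5 | 5 | 5 | 5
  row 6: 1 | 2 | 2 | 3 | 3 | 4 | 5 | 6 | 6 | 6
  row 7: 1 | 2 | 2 | 3 | 3 | 4 | 5 | 6 | 7 | 7
  row 8: 1 | 2 | 3 | 4 | 4 | 5 | 6 | 7 | 8 | 8
  row 9: 1 | 2 | 3 | 4 | 4 | 5 | 6 | 7 | 8 | 9
  row 10: 1 | 2 | 3 | 4 | 5 | 6 | 7 | 8 | 9 | 10

reading off 1-entries of Δ²R: w = (6, 4, 2, 7, 1, 8, 9, 3, 10, 5).

ℓ(w)=17; the 8 essential cells (i,j,r):

[(1, 5, 0), (2, 3, 0), (4, 1, 0), (4, 3, 1), (4, 5, 2), (7, 3, 2), (7, 5, 3), (9, 5, 4)]


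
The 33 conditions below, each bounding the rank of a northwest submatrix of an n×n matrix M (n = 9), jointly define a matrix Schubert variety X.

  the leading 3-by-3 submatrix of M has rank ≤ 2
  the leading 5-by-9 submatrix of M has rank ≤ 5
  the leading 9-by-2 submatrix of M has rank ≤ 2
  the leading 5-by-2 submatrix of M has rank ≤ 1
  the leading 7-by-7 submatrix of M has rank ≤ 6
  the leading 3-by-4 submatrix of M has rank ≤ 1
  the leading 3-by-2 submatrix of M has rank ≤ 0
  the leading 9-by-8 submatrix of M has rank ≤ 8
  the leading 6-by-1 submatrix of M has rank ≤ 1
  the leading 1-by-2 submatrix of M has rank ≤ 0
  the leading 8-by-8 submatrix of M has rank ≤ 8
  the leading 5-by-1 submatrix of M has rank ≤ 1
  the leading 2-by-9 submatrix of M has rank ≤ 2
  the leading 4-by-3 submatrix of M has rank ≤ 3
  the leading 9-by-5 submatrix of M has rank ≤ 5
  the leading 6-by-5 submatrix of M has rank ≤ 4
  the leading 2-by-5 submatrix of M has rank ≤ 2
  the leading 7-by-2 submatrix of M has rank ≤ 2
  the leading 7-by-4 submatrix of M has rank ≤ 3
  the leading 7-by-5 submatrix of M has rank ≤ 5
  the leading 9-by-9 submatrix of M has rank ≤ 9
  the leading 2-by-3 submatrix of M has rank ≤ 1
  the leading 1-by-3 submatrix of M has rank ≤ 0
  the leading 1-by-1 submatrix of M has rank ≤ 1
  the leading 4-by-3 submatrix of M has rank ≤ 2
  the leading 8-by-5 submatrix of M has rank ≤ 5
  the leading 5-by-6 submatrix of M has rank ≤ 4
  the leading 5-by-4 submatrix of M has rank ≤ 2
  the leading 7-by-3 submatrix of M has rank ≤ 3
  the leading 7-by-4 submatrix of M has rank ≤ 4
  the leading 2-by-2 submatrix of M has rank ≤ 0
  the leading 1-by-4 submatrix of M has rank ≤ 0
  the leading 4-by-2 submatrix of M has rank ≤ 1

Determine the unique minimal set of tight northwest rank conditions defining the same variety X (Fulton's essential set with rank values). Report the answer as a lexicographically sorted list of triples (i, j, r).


Reconstructing r_w from the 33 given conditions:

  R[1]: 0 0 0 0 1 1 1 1 1
  R[2]: 0 0 1 1 2 2 2 2 2
  R[3]: 0 0 1 1 2 3 3 3 3
  R[4]: 1 1 2 2 3 4 4 4 4
  R[5]: 1 1 2 2 3 4 5 5 5
  R[6]: 1 2 3 3 4 5 6 6 6
  R[7]: 1 2 3 3 4 5 6 7 7
  R[8]: 1 2 3 4 5 6 7 8 8
  R[9]: 1 2 3 4 5 6 7 8 9

reading off 1-entries of Δ²R: w = (5, 3, 6, 1, 7, 2, 8, 4, 9).

D(w) has 12 cells with 6 SE-corners; essential set:

[(1, 4, 0), (3, 2, 0), (3, 4, 1), (5, 2, 1), (5, 4, 2), (7, 4, 3)]


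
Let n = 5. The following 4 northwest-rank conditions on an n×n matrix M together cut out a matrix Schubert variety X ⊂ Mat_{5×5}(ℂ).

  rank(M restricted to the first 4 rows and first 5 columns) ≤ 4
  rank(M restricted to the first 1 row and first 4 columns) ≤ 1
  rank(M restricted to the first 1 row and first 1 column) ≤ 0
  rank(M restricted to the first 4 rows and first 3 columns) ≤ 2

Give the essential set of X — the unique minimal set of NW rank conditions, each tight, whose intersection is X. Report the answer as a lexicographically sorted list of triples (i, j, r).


The tightest implied rank at each (i,j), from the 4 conditions:

  row 1: 0 1 1 1 1
  row 2: 1 2 2 2 2
  row 3: 1 2 2 3 3
  row 4: 1 2 2 3 4
  row 5: 1 2 3 4 5

giving w = (2, 1, 4, 5, 3) via Δ²R.

Fulton essential set (2 of the 3 Rothe cells):

[(1, 1, 0), (4, 3, 2)]


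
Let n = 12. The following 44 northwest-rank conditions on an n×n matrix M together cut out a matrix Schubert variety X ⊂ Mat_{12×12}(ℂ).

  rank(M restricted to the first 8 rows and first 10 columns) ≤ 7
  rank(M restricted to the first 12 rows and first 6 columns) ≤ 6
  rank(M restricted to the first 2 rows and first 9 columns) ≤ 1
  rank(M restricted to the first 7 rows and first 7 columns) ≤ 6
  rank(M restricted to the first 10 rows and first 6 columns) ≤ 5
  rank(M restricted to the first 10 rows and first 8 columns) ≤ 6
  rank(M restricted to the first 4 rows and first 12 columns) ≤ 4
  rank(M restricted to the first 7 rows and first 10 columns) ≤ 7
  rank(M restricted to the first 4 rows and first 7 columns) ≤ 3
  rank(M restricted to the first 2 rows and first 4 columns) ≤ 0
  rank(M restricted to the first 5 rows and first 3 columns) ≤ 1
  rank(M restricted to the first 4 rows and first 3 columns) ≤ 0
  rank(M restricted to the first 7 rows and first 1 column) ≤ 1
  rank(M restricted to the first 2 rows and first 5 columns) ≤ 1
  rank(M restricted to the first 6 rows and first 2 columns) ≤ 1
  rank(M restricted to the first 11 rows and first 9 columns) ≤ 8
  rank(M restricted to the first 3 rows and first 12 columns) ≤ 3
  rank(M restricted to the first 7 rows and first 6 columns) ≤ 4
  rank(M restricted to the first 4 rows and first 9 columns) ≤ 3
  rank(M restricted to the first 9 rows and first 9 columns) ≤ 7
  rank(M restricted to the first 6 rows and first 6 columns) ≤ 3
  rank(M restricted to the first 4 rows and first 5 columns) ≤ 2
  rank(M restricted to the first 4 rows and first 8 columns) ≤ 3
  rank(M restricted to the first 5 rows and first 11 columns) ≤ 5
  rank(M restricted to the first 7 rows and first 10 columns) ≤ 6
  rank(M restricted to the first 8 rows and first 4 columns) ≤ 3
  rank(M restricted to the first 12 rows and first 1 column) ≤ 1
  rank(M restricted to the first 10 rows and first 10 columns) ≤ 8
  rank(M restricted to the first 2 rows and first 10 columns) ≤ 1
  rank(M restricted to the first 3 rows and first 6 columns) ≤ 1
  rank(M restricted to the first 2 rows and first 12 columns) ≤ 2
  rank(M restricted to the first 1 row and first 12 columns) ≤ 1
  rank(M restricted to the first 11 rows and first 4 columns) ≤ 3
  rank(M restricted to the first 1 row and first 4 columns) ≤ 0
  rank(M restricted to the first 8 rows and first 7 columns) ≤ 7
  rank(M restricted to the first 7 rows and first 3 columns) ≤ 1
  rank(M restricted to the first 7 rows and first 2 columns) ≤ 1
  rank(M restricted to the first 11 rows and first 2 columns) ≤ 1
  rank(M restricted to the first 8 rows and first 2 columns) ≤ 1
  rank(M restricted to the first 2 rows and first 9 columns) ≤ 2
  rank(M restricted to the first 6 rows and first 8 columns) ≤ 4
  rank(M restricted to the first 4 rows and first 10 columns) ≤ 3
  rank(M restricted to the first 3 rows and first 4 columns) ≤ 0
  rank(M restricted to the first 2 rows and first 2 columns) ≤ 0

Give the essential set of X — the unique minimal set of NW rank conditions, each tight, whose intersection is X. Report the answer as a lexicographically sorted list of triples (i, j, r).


Recovering R(i,j) via the rank-extension bound from the 44 conditions:

  row 1: 0, 0, 0, 0, 1, 1, 1, 1, 1, 1, 1, 1
  row 2: 0, 0, 0, 0, 1, 1, 1, 1, 1, 1, 2, 2
  row 3: 0, 0, 0, 0, 1, 1, 2, 2, 2, 2, 3, 3
  row 4: 0, 0, 0, 1, 2, 2, 3, 3, 3, 3, 4, 4
  row 5: 1, 1, 1, 2, 3, 3, 4, 4, 4, 4, 5, 5
  row 6: 1, 1, 1, 2, 3, 3, 4, 4, 5, 5, 6, 6
  row 7: 1, 1, 1, 2, 3, 4, 5, 5, 6, 6, 7, 7
  row 8: 1, 1, 2, 3, 4, 5, 6, 6, 7, 7, 8, 8
  row 9: 1, 1, 2, 3, 4, 5, 6, 6, 7, 8, 9, 9
  row 10: 1, 1, 2, 3, 4, 5, 6, 6, 7, 8, 9, 10
  row 11: 1, 1, 2, 3, 4, 5, 6, 7, 8, 9, 10, 11
  row 12: 1, 2, 3, 4, 5, 6, 7, 8, 9, 10, 11, 12

so w = (5, 11, 7, 4, 1, 9, 6, 3, 10, 12, 8, 2).

Rothe diagram D(w) (33 cells), 9 SE-corners (essential conditions):

[(2, 10, 1), (3, 4, 0), (3, 6, 1), (4, 3, 0), (6, 6, 3), (6, 8, 4), (7, 3, 1), (10, 8, 6), (11, 2, 1)]


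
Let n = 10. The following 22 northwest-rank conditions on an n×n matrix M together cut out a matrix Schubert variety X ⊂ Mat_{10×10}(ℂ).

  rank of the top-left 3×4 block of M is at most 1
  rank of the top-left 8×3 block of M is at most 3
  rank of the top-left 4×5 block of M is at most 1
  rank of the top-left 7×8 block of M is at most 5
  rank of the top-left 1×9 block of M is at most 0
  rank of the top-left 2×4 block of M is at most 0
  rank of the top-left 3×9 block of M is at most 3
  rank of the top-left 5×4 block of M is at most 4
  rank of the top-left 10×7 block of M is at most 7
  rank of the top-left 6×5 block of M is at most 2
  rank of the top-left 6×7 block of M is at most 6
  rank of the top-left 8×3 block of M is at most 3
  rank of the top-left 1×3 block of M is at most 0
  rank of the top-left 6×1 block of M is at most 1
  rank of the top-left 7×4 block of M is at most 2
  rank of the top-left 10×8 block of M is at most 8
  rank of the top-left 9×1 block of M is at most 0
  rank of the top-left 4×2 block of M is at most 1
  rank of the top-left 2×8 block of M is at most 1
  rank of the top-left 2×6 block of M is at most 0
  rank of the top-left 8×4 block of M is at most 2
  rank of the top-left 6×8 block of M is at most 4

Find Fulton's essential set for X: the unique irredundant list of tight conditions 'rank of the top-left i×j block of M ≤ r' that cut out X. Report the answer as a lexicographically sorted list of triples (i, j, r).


The tightest implied rank at each (i,j), from the 22 conditions:

  row 1: 0 0 0 0 0 0 0 0 0 1
  row 2: 0 0 0 0 0 0 1 1 1 2
  row 3: 0 1 1 1 1 1 2 2 2 3
  row 4: 0 1 1 1 1 2 3 3 3 4
  row 5: 0 1 2 2 2 3 4 4 4 5
  row 6: 0 1 2 2 2 3 4 4 5 6
  row 7: 0 1 2 2 3 4 5 5 6 7
  row 8: 0 1 2 2 3 4 5 6 7 8
  row 9: 0 1 2 3 4 5 6 7 8 9
  row 10: 1 2 3 4 5 6 7 8 9 10

reading off 1-entries of Δ²R: w = (10, 7, 2, 6, 3, 9, 5, 8, 4, 1).

D(w) has 30 cells with 7 SE-corners; essential set:

[(1, 9, 0), (2, 6, 0), (4, 5, 1), (6, 5, 2), (6, 8, 4), (8, 4, 2), (9, 1, 0)]


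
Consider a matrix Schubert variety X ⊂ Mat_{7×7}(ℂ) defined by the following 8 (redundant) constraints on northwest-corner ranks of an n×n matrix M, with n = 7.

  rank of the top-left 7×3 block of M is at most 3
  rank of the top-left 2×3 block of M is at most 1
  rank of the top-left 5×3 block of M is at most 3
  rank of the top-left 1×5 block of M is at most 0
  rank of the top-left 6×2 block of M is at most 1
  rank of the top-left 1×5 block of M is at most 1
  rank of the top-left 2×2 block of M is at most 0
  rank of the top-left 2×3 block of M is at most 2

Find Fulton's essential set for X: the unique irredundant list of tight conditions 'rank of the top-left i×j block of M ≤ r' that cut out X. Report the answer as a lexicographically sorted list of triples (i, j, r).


Propagating the 8 rank bounds to every northwest block:

  R[1]: 0  0  0  0  0  1  1
  R[2]: 0  0  1  1  1  2  2
  R[3]: 1  1  2  2  2  3  3
  R[4]: 1  1  2  3  3  4  4
  R[5]: 1  1  2  3  4  5  5
  R[6]: 1  1  2  3  4  5  6
  R[7]: 1  2  3  4  5  6  7

giving w = (6, 3, 1, 4, 5, 7, 2) via Δ²R.

ℓ(w)=10; the 3 essential cells (i,j,r):

[(1, 5, 0), (2, 2, 0), (6, 2, 1)]


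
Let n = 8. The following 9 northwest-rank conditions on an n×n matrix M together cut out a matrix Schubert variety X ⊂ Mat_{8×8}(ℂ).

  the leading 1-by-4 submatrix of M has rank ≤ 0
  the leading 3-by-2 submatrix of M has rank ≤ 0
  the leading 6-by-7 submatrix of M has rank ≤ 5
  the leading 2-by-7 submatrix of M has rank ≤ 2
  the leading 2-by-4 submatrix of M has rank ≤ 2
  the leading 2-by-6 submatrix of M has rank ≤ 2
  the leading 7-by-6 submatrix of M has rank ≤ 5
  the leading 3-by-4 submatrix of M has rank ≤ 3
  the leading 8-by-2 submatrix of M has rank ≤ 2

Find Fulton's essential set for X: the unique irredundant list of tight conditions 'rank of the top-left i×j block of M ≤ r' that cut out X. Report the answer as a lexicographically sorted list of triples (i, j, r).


Computing R[i][j] = min implied NW-rank bound (n=8, 9 conditions):

  i=1: 0  0  0  0  1  1  1  1
  i=2: 0  0  1  1  2  2  2  2
  i=3: 0  0  1  2  3  3  3  3
  i=4: 1  1  2  3  4  4  4  4
  i=5: 1  2  3  4  5  5  5  5
  i=6: 1  2  3  4  5  5  5  6
  i=7: 1  2  3  4  5  5  6  7
  i=8: 1  2  3  4  5  6  7  8

second differences of R give the permutation w = (5, 3, 4, 1, 2, 8, 7, 6).

4 SE-corners of the 11-cell Rothe diagram give Ess(w):

[(1, 4, 0), (3, 2, 0), (6, 7, 5), (7, 6, 5)]


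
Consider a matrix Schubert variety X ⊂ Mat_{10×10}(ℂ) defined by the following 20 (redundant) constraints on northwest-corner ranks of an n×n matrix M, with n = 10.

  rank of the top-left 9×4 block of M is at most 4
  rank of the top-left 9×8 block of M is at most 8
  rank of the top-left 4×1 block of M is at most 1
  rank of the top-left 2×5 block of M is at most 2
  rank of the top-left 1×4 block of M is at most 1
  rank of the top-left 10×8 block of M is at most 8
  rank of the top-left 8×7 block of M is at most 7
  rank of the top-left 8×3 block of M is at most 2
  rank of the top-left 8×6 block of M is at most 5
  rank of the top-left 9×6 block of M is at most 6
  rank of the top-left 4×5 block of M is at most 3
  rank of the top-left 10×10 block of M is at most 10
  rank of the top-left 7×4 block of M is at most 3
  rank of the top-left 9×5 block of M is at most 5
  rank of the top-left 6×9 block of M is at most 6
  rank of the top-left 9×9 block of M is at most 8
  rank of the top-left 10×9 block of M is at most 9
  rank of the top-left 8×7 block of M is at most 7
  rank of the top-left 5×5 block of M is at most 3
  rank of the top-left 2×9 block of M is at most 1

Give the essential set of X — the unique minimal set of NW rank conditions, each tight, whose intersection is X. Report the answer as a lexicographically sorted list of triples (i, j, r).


Rank table r_w(10×10) implied by the 20 constraints:

  R[1]: 1 1 1 1 1 1 1 1 1 1
  R[2]: 1 1 1 1 1 1 1 1 1 2
  R[3]: 1 2 2 2 2 2 2 2 2 3
  R[4]: 1 2 2 3 3 3 3 3 3 4
  R[5]: 1 2 2 3 3 4 4 4 4 5
  R[6]: 1 2 2 3 4 5 5 5 5 6
  R[7]: 1 2 2 3 4 5 6 6 6 7
  R[8]: 1 2 2 3 4 5 6 7 7 8
  R[9]: 1 2 3 4 5 6 7 8 8 9
  R[10]: 1 2 3 4 5 6 7 8 9 10

so w = (1, 10, 2, 4, 6, 5, 7, 8, 3, 9).

3 SE-corners of the 14-cell Rothe diagram give Ess(w):

[(2, 9, 1), (5, 5, 3), (8, 3, 2)]


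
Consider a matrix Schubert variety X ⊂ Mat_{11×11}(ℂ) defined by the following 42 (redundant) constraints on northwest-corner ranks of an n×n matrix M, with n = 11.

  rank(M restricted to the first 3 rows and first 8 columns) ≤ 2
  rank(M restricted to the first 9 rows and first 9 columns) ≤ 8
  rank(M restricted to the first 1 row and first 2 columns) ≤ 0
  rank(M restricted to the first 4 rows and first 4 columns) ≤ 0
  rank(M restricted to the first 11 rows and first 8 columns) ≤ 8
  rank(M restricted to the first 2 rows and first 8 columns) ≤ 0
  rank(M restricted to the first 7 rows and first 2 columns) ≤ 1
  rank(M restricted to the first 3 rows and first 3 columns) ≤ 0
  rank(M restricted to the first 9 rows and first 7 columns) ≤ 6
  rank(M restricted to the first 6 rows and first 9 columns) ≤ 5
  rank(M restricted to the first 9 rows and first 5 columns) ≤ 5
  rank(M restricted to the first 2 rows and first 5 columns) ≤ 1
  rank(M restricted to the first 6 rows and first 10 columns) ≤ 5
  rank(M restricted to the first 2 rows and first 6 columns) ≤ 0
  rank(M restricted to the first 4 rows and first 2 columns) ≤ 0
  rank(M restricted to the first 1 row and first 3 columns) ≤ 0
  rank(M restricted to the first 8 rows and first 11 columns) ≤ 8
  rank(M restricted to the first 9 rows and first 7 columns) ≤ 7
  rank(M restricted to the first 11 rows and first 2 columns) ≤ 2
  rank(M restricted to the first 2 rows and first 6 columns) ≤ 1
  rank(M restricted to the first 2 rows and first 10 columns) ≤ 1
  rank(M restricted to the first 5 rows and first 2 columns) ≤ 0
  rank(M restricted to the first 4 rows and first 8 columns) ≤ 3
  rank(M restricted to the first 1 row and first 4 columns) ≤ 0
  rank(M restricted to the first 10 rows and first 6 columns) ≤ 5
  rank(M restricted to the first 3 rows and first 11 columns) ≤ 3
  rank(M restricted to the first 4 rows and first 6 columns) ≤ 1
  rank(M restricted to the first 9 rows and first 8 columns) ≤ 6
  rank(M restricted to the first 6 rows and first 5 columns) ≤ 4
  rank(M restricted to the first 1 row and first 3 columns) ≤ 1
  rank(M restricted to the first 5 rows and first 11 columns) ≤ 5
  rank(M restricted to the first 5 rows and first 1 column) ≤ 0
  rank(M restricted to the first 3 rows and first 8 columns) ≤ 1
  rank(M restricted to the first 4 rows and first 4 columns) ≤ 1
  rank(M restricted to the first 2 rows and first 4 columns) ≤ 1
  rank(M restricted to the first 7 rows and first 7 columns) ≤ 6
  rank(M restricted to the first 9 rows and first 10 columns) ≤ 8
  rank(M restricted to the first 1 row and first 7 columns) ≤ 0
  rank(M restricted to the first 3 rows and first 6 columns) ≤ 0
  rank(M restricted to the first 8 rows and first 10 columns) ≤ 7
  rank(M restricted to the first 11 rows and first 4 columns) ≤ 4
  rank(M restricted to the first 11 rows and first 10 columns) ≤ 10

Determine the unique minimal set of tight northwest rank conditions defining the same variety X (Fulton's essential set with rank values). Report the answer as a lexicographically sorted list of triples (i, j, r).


Reconstructing r_w from the 42 given conditions:

  i=1: 0 0 0 0 0 0 0 0 1 1 1
  i=2: 0 0 0 0 0 0 0 0 1 1 2
  i=3: 0 0 0 0 0 0 1 1 2 2 3
  i=4: 0 0 0 0 1 1 2 2 3 3 4
  i=5: 0 0 1 1 2 2 3 3 4 4 5
  i=6: 1 1 2 2 3 3 4 4 5 5 6
  i=7: 1 1 2 3 4 4 5 5 6 6 7
  i=8: 1 2 3 4 5 5 6 6 7 7 8
  i=9: 1 2 3 4 5 5 6 6 7 8 9
  i=10: 1 2 3 4 5 5 6 7 8 9 10
  i=11: 1 2 3 4 5 6 7 8 9 10 11

second differences of R give the permutation w = (9, 11, 7, 5, 3, 1, 4, 2, 10, 8, 6).

|D(w)|=33, |Ess(w)|=8:

[(2, 8, 0), (2, 10, 1), (3, 6, 0), (4, 4, 0), (5, 2, 0), (7, 2, 1), (9, 8, 6), (10, 6, 5)]


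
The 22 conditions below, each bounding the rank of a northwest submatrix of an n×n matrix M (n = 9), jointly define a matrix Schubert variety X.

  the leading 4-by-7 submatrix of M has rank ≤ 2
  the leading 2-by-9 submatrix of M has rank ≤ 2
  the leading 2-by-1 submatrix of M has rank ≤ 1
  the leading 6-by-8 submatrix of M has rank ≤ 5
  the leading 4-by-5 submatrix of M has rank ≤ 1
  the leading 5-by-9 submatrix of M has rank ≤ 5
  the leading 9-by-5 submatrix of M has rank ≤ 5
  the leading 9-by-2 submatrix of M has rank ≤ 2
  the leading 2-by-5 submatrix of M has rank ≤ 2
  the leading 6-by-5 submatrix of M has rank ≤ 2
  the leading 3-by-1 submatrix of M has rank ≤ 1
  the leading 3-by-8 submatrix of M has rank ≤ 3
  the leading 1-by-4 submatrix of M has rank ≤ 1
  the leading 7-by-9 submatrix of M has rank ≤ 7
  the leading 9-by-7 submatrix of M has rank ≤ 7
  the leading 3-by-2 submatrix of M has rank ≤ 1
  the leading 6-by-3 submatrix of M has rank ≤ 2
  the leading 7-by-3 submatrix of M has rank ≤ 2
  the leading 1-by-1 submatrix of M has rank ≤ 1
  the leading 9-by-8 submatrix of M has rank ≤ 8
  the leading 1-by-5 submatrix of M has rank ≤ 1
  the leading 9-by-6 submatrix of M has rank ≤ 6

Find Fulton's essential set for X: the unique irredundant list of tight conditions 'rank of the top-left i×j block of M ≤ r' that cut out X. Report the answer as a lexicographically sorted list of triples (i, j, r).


Computing R[i][j] = min implied NW-rank bound (n=9, 22 conditions):

  1, 1, 1, 1, 1, 1, 1, 1, 1
  1, 1, 1, 1, 1, 2, 2, 2, 2
  1, 1, 1, 1, 1, 2, 2, 3, 3
  1, 1, 1, 1, 1, 2, 2, 3, 4
  1, 2, 2, 2, 2, 3, 3, 4, 5
  1, 2, 2, 2, 2, 3, 4, 5, 6
  1, 2, 2, 3, 3, 4, 5, 6, 7
  1, 2, 3, 4, 4, 5, 6, 7, 8
  1, 2, 3, 4, 5, 6, 7, 8, 9

giving w = (1, 6, 8, 9, 2, 7, 4, 3, 5) via Δ²R.

ℓ(w)=18; the 4 essential cells (i,j,r):

[(4, 5, 1), (4, 7, 2), (6, 5, 2), (7, 3, 2)]


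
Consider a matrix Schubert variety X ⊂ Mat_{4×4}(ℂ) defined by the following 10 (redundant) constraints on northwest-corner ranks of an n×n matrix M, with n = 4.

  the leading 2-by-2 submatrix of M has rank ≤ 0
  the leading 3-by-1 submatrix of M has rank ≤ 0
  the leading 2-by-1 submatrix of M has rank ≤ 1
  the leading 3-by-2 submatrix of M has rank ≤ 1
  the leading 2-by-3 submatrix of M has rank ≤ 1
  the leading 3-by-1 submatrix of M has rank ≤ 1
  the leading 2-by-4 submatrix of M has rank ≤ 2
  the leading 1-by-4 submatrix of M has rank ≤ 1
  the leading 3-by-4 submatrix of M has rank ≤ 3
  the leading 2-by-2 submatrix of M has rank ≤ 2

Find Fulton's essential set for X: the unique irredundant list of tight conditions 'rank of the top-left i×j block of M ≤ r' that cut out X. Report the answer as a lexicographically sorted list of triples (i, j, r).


Recovering R(i,j) via the rank-extension bound from the 10 conditions:

  i=1: 0 | 0 | 1 | 1
  i=2: 0 | 0 | 1 | 2
  i=3: 0 | 1 | 2 | 3
  i=4: 1 | 2 | 3 | 4

second differences of R give the permutation w = (3, 4, 2, 1).

Rothe diagram D(w) (5 cells), 2 SE-corners (essential conditions):

[(2, 2, 0), (3, 1, 0)]


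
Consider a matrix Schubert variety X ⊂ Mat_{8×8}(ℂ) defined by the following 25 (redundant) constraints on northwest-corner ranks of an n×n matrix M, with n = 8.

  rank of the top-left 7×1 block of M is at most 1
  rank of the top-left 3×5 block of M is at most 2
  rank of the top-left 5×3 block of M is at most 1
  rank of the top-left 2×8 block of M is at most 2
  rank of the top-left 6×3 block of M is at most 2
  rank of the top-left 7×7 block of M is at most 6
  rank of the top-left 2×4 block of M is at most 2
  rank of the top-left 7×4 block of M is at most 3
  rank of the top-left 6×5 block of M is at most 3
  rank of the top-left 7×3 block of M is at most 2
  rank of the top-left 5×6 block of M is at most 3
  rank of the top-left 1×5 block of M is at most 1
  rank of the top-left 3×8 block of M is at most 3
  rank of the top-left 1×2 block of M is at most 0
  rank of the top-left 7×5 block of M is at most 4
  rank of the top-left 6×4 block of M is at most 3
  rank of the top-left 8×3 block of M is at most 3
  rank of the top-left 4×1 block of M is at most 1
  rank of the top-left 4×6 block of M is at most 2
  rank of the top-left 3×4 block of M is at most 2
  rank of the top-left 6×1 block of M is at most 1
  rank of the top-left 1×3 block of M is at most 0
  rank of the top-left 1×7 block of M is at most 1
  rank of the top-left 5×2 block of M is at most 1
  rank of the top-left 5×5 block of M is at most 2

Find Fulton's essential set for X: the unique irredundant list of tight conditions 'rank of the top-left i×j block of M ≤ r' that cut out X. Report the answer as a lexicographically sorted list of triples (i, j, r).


Recovering R(i,j) via the rank-extension bound from the 25 conditions:

  i=1: 0 | 0 | 0 | 1 | 1 | 1 | 1 | 1
  i=2: 1 | 1 | 1 | 2 | 2 | 2 | 2 | 2
  i=3: 1 | 1 | 1 | 2 | 2 | 2 | 3 | 3
  i=4: 1 | 1 | 1 | 2 | 2 | 2 | 3 | 4
  i=5: 1 | 1 | 1 | 2 | 2 | 3 | 4 | 5
  i=6: 1 | 2 | 2 | 3 | 3 | 4 | 5 | 6
  i=7: 1 | 2 | 2 | 3 | 4 | 5 | 6 | 7
  i=8: 1 | 2 | 3 | 4 | 5 | 6 | 7 | 8

reading off 1-entries of Δ²R: w = (4, 1, 7, 8, 6, 2, 5, 3).

5 SE-corners of the 15-cell Rothe diagram give Ess(w):

[(1, 3, 0), (4, 6, 2), (5, 3, 1), (5, 5, 2), (7, 3, 2)]


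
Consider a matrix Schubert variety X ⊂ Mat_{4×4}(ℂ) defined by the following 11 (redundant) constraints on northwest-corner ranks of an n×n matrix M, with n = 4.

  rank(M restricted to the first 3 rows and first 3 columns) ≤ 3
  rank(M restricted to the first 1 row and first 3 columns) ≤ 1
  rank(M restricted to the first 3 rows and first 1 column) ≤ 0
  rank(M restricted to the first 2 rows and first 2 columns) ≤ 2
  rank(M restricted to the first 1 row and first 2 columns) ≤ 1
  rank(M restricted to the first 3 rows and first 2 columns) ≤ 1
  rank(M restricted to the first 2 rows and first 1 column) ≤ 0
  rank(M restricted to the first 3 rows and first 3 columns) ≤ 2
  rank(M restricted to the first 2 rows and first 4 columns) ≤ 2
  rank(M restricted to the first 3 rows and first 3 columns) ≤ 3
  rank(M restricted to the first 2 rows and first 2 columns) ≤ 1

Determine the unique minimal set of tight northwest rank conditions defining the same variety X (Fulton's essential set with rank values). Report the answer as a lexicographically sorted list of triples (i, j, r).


The tightest implied rank at each (i,j), from the 11 conditions:

  row 1: 0, 1, 1, 1
  row 2: 0, 1, 2, 2
  row 3: 0, 1, 2, 3
  row 4: 1, 2, 3, 4

so w = (2, 3, 4, 1).

D(w) has 3 cells with 1 SE-corner; essential set:

[(3, 1, 0)]


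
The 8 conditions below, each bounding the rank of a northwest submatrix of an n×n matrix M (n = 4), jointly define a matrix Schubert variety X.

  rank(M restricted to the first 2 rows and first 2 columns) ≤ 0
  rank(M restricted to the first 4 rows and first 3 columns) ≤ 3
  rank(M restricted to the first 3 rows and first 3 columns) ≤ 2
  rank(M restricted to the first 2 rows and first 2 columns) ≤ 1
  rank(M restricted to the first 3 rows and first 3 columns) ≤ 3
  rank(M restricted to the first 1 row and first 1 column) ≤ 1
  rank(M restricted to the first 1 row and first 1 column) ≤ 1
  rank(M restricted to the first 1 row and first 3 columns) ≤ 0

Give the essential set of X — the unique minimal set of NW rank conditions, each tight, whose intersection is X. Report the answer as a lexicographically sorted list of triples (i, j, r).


The tightest implied rank at each (i,j), from the 8 conditions:

  R[1]: 0 | 0 | 0 | 1
  R[2]: 0 | 0 | 1 | 2
  R[3]: 1 | 1 | 2 | 3
  R[4]: 1 | 2 | 3 | 4

hence w(1..4) = (4, 3, 1, 2).

Rothe diagram D(w) (5 cells), 2 SE-corners (essential conditions):

[(1, 3, 0), (2, 2, 0)]


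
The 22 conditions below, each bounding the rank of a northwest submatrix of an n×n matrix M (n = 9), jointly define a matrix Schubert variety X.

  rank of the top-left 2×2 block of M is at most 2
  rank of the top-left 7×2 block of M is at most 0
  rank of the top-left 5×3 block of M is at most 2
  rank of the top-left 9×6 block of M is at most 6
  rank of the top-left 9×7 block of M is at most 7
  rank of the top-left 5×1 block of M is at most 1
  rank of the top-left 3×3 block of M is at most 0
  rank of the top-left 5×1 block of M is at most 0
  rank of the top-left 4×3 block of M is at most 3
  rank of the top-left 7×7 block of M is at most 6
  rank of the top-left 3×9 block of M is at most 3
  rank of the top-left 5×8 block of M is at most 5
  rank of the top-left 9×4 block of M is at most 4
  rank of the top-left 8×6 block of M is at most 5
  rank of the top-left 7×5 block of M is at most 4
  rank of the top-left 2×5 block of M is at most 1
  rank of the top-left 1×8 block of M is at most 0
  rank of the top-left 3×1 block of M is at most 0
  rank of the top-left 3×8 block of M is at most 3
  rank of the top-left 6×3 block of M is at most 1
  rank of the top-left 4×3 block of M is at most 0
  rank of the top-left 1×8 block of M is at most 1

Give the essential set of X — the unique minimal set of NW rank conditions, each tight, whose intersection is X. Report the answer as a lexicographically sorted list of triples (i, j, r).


Rank table r_w(9×9) implied by the 22 constraints:

  i=1: 0  0  0  0  0  0  0  0  1
  i=2: 0  0  0  1  1  1  1  1  2
  i=3: 0  0  0  1  2  2  2  2  3
  i=4: 0  0  0  1  2  3  3  3  4
  i=5: 0  0  1  2  3  4  4  4  5
  i=6: 0  0  1  2  3  4  5  5  6
  i=7: 0  0  1  2  3  4  5  6  7
  i=8: 1  1  2  3  4  5  6  7  8
  i=9: 1  2  3  4  5  6  7  8  9

reading off 1-entries of Δ²R: w = (9, 4, 5, 6, 3, 7, 8, 1, 2).

D(w) has 23 cells with 3 SE-corners; essential set:

[(1, 8, 0), (4, 3, 0), (7, 2, 0)]


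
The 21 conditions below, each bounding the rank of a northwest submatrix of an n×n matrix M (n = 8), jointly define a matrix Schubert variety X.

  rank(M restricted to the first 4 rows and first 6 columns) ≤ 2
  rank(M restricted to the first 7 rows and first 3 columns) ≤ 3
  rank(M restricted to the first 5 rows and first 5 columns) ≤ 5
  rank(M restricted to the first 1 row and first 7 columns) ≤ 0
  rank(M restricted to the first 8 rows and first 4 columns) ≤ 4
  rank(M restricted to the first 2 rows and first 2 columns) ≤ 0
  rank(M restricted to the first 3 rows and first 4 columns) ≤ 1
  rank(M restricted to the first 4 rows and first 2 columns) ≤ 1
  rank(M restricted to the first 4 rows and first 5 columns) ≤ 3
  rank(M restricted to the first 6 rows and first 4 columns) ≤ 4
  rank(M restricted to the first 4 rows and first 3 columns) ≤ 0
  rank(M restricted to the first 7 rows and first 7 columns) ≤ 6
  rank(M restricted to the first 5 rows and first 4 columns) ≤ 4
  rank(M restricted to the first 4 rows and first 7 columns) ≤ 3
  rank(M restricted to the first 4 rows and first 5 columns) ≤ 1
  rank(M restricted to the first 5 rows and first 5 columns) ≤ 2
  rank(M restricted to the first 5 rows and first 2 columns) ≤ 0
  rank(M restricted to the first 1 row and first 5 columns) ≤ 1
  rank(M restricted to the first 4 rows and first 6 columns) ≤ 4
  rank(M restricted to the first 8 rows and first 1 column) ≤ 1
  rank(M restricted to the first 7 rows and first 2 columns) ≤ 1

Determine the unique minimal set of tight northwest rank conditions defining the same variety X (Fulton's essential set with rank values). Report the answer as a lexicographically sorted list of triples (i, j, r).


Rank table r_w(8×8) implied by the 21 constraints:

  R[1]: 0  0  0  0  0  0  0  1
  R[2]: 0  0  0  1  1  1  1  2
  R[3]: 0  0  0  1  1  2  2  3
  R[4]: 0  0  0  1  1  2  3  4
  R[5]: 0  0  1  2  2  3  4  5
  R[6]: 1  1  2  3  3  4  5  6
  R[7]: 1  1  2  3  4  5  6  7
  R[8]: 1  2  3  4  5  6  7  8

second differences of R give the permutation w = (8, 4, 6, 7, 3, 1, 5, 2).

D(w) has 21 cells with 5 SE-corners; essential set:

[(1, 7, 0), (4, 3, 0), (4, 5, 1), (5, 2, 0), (7, 2, 1)]


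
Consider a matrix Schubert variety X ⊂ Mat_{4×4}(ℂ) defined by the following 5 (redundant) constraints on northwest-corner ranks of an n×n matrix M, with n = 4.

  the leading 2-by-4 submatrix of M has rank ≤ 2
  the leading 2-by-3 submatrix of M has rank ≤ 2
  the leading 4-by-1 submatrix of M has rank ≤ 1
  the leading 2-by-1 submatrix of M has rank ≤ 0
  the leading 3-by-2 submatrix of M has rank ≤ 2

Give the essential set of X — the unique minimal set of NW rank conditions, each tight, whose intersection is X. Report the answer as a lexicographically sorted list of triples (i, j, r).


Propagating the 5 rank bounds to every northwest block:

  i=1: 0 1 1 1
  i=2: 0 1 2 2
  i=3: 1 2 3 3
  i=4: 1 2 3 4

hence w(1..4) = (2, 3, 1, 4).

Fulton essential set (1 of the 2 Rothe cells):

[(2, 1, 0)]


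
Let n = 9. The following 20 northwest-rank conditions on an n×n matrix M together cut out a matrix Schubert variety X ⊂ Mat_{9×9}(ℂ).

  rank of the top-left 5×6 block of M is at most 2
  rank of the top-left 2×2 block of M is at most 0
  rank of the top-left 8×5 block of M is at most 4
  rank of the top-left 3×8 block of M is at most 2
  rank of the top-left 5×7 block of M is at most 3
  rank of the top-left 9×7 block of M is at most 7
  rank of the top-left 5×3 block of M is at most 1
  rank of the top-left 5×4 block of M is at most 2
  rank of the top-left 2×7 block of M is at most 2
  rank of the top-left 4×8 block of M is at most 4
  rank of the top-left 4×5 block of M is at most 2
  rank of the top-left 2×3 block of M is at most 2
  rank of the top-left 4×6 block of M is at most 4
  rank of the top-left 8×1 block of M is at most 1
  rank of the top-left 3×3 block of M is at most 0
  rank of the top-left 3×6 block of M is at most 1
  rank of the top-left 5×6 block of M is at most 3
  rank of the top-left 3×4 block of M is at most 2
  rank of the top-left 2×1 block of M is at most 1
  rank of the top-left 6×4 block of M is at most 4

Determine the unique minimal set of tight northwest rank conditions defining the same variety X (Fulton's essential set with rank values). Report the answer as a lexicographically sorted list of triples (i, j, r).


Recovering R(i,j) via the rank-extension bound from the 20 conditions:

  i=1: 0, 0, 0, 1, 1, 1, 1, 1, 1
  i=2: 0, 0, 0, 1, 1, 1, 2, 2, 2
  i=3: 0, 0, 0, 1, 1, 1, 2, 2, 3
  i=4: 1, 1, 1, 2, 2, 2, 3, 3, 4
  i=5: 1, 1, 1, 2, 2, 2, 3, 4, 5
  i=6: 1, 2, 2, 3, 3, 3, 4, 5, 6
  i=7: 1, 2, 3, 4, 4, 4, 5, 6, 7
  i=8: 1, 2, 3, 4, 4, 5, 6, 7, 8
  i=9: 1, 2, 3, 4, 5, 6, 7, 8, 9

giving w = (4, 7, 9, 1, 8, 2, 3, 6, 5) via Δ²R.

6 SE-corners of the 19-cell Rothe diagram give Ess(w):

[(3, 3, 0), (3, 6, 1), (3, 8, 2), (5, 3, 1), (5, 6, 2), (8, 5, 4)]


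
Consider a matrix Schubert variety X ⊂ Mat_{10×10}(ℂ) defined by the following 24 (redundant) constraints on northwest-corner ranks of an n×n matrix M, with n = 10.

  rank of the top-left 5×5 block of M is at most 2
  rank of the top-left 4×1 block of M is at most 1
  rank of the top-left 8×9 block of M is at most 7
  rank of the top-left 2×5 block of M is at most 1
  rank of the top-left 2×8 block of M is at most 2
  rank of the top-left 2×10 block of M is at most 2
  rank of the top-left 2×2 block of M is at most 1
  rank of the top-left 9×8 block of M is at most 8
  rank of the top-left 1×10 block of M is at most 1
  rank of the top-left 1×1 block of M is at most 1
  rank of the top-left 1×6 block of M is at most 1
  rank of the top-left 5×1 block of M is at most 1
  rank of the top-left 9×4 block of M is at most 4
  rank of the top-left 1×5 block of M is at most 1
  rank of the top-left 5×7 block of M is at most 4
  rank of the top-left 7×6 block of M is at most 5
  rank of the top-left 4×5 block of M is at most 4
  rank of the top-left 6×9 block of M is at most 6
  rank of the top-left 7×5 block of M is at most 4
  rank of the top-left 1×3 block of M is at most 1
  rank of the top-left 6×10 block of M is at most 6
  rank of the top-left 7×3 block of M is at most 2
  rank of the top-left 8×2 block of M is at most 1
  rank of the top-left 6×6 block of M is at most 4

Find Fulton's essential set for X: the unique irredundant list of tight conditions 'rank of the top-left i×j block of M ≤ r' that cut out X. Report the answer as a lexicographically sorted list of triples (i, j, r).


Propagating the 24 rank bounds to every northwest block:

  1 | 1 | 1 | 1 | 1 | 1 | 1 | 1 | 1 | 1
  1 | 1 | 1 | 1 | 1 | 2 | 2 | 2 | 2 | 2
  1 | 1 | 2 | 2 | 2 | 3 | 3 | 3 | 3 | 3
  1 | 1 | 2 | 2 | 2 | 3 | 4 | 4 | 4 | 4
  1 | 1 | 2 | 2 | 2 | 3 | 4 | 5 | 5 | 5
  1 | 1 | 2 | 3 | 3 | 4 | 5 | 6 | 6 | 6
  1 | 1 | 2 | 3 | 4 | 5 | 6 | 7 | 7 | 7
  1 | 1 | 2 | 3 | 4 | 5 | 6 | 7 | 7 | 8
  1 | 2 | 3 | 4 | 5 | 6 | 7 | 8 | 8 | 9
  1 | 2 | 3 | 4 | 5 | 6 | 7 | 8 | 9 | 10

second differences of R give the permutation w = (1, 6, 3, 7, 8, 4, 5, 10, 2, 9).

Rothe diagram D(w) (15 cells), 4 SE-corners (essential conditions):

[(2, 5, 1), (5, 5, 2), (8, 2, 1), (8, 9, 7)]


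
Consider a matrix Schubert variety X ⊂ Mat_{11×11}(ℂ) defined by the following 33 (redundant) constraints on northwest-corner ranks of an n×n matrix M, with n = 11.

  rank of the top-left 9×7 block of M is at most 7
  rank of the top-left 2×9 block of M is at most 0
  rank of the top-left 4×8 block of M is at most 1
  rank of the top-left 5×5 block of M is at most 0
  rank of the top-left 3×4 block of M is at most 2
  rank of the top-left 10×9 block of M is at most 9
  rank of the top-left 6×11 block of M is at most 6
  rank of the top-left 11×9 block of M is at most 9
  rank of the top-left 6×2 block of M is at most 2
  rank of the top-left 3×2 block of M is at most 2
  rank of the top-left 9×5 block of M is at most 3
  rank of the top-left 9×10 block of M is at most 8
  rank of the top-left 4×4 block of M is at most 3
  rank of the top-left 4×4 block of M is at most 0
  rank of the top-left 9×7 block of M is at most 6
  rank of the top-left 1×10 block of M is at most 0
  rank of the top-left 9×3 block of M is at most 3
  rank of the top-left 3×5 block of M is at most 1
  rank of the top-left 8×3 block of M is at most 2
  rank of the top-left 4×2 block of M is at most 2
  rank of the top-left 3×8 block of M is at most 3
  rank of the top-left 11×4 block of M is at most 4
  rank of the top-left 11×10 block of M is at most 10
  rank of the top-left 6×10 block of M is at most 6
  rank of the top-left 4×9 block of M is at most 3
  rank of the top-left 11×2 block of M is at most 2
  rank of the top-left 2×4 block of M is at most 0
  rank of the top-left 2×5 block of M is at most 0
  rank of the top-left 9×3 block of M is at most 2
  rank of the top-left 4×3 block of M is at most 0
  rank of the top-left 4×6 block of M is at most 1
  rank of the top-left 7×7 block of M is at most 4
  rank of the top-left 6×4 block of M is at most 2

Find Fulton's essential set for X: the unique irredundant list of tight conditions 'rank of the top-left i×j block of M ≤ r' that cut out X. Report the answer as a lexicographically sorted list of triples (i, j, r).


The tightest implied rank at each (i,j), from the 33 conditions:

  i=1: 0 | 0 | 0 | 0 | 0 | 0 | 0 | 0 | 0 | 0 | 1
  i=2: 0 | 0 | 0 | 0 | 0 | 0 | 0 | 0 | 0 | 1 | 2
  i=3: 0 | 0 | 0 | 0 | 0 | 1 | 1 | 1 | 1 | 2 | 3
  i=4: 0 | 0 | 0 | 0 | 0 | 1 | 1 | 1 | 2 | 3 | 4
  i=5: 0 | 0 | 0 | 0 | 0 | 1 | 2 | 2 | 3 | 4 | 5
  i=6: 1 | 1 | 1 | 1 | 1 | 2 | 3 | 3 | 4 | 5 | 6
  i=7: 1 | 2 | 2 | 2 | 2 | 3 | 4 | 4 | 5 | 6 | 7
  i=8: 1 | 2 | 2 | 3 | 3 | 4 | 5 | 5 | 6 | 7 | 8
  i=9: 1 | 2 | 2 | 3 | 3 | 4 | 5 | 6 | 7 | 8 | 9
  i=10: 1 | 2 | 3 | 4 | 4 | 5 | 6 | 7 | 8 | 9 | 10
  i=11: 1 | 2 | 3 | 4 | 5 | 6 | 7 | 8 | 9 | 10 | 11

hence w(1..11) = (11, 10, 6, 9, 7, 1, 2, 4, 8, 3, 5).

ℓ(w)=39; the 6 essential cells (i,j,r):

[(1, 10, 0), (2, 9, 0), (4, 8, 1), (5, 5, 0), (9, 3, 2), (9, 5, 3)]
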